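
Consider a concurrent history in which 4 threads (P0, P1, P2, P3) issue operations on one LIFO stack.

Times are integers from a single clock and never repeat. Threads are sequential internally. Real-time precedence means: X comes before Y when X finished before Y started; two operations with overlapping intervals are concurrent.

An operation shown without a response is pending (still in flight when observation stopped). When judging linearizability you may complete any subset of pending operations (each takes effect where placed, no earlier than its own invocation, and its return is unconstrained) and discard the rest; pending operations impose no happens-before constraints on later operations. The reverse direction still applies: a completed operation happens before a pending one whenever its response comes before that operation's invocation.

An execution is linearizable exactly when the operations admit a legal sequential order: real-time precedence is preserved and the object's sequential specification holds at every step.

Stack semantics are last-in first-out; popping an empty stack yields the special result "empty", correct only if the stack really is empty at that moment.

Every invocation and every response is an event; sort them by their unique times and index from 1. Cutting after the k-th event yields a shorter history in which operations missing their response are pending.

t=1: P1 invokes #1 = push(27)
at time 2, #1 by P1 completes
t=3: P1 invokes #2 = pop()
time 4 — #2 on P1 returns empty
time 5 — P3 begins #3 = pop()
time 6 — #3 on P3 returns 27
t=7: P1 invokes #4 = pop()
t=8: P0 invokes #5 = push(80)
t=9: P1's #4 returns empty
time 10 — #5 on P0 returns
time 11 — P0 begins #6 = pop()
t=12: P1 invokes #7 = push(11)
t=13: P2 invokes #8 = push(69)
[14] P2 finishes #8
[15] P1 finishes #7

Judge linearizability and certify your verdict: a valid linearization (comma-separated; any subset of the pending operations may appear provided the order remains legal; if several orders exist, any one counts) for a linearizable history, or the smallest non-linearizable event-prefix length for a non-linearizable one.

cut after 3 events: linearizable; cut after 4 events (#2 responds, time 4): not linearizable
the completed operations (2 total) allow one real-time order; the LIFO stack replay rejects it
for example #1, #2 fails at step 2: #2 pop() → empty is not legal there

not linearizable — minimal violating prefix: 4 events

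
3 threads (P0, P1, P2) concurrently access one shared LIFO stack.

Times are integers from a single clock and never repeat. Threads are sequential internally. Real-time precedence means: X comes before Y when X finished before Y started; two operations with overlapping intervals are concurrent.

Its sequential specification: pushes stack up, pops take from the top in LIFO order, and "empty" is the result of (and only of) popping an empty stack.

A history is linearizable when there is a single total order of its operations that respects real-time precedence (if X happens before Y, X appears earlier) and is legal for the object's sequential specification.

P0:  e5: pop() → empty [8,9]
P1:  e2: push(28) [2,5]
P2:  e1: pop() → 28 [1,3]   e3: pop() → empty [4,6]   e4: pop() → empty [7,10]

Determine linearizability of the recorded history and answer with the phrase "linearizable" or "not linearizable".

linearizable

witness order: e2, e1, e3, e4, e5
1. e2 push(28), leaving stack <28>
2. e1 pop() → 28, leaving stack <>
3. e3 pop() → empty, leaving stack <>
4. e4 pop() → empty, leaving stack <>
5. e5 pop() → empty, leaving stack <>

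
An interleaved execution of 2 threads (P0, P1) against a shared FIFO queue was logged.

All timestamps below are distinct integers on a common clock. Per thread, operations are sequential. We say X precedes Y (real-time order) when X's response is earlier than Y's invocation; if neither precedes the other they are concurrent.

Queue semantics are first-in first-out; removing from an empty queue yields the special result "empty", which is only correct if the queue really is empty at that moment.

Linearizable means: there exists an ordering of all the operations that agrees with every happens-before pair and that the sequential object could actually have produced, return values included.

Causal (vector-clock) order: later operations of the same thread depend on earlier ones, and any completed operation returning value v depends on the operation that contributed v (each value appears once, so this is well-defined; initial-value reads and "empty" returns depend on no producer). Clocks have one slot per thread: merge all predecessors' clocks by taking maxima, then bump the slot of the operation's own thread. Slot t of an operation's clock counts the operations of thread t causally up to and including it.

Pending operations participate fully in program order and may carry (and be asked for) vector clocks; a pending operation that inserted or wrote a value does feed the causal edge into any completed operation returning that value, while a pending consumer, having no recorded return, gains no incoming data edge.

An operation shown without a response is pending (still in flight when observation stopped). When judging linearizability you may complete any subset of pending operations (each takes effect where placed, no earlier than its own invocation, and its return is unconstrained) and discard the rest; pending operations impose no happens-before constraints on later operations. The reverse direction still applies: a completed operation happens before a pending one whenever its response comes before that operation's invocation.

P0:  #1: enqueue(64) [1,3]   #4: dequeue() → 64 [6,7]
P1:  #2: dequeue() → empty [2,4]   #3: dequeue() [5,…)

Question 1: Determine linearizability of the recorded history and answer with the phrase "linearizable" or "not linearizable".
a witness: #2, #1, #4
after step 1 (#2 dequeue() → empty): queue <>
after step 2 (#1 enqueue(64)): queue <64>
after step 3 (#4 dequeue() → 64): queue <>

linearizable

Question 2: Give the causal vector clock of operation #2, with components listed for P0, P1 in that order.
Answer: (0, 1)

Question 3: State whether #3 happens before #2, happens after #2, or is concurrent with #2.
Answer: after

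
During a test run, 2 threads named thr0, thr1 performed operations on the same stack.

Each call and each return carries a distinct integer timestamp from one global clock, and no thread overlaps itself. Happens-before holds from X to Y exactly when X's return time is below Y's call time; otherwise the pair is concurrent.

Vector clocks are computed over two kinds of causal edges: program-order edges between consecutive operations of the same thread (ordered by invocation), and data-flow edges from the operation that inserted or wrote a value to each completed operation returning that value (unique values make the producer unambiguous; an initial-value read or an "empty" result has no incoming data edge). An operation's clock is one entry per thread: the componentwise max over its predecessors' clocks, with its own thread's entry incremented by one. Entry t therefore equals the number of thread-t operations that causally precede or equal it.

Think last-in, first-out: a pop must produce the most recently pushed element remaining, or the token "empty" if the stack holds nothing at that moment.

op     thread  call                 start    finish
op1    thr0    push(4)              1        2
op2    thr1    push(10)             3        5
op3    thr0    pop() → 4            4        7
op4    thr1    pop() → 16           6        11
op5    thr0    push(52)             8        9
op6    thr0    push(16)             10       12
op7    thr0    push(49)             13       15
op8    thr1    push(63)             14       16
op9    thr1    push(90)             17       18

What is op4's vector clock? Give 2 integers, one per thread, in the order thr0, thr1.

invoked at 3, op2 has no predecessors; its own thr1 bump gives (0, 1)
invoked at 1, op1 has no predecessors; its own thr0 bump gives (1, 0)
from VC(op1)=(1, 0), op3 (invoked 4) maxes components and bumps thr0 → (2, 0)
from VC(op3)=(2, 0), op5 (invoked 8) maxes components and bumps thr0 → (3, 0)
from VC(op5)=(3, 0), op6 (invoked 10) maxes components and bumps thr0 → (4, 0)
from VC(op6)=(4, 0), op7 (invoked 13) maxes components and bumps thr0 → (5, 0)
from VC(op2)=(0, 1), VC(op6)=(4, 0), op4 (invoked 6) maxes components and bumps thr1 → (4, 2)
from VC(op4)=(4, 2), op8 (invoked 14) maxes components and bumps thr1 → (4, 3)
from VC(op8)=(4, 3), op9 (invoked 17) maxes components and bumps thr1 → (4, 4)
target: VC(op4) = (4, 2)

(4, 2)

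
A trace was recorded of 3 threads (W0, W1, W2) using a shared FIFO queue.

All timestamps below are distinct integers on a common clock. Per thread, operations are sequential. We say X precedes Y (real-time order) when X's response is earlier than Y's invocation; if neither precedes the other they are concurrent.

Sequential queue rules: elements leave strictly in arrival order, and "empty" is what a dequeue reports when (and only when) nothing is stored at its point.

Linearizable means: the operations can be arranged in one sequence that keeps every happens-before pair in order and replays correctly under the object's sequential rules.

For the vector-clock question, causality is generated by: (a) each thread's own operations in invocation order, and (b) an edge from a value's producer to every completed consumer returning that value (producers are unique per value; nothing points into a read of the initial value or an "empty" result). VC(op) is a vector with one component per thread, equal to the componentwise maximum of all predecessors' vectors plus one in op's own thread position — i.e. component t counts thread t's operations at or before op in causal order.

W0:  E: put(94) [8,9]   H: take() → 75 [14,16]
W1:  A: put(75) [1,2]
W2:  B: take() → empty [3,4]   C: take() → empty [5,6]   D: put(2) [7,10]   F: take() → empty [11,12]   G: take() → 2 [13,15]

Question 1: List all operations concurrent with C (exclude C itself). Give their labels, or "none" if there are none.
C spans [5,6]: anything still running between times 5 and 6 counts as concurrent
A [1,2]: before
B [3,4]: before
D [7,10]: after
E [8,9]: after
F [11,12]: after
G [13,15]: after
H [14,16]: after

none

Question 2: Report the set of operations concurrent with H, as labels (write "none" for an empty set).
overlap test against H [14,16]: concurrent iff the interval meets 14..16
A [1,2]: before
B [3,4]: before
C [5,6]: before
D [7,10]: before
E [8,9]: before
F [11,12]: before
G [13,15]: concurrent

G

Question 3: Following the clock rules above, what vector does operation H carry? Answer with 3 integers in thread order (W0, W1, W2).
invoked at 3, B has no predecessors; its own W2 bump gives (0, 0, 1)
invoked at 1, A has no predecessors; its own W1 bump gives (0, 1, 0)
invoked at 8, E has no predecessors; its own W0 bump gives (1, 0, 0)
merge at C (invoked 5): VC(B)=(0, 0, 1), own-thread bump on W2 → (0, 0, 2)
merge at D (invoked 7): VC(C)=(0, 0, 2), own-thread bump on W2 → (0, 0, 3)
merge at H (invoked 14): VC(A)=(0, 1, 0), VC(E)=(1, 0, 0), own-thread bump on W0 → (2, 1, 0)
merge at F (invoked 11): VC(D)=(0, 0, 3), own-thread bump on W2 → (0, 0, 4)
merge at G (invoked 13): VC(D)=(0, 0, 3), VC(F)=(0, 0, 4), own-thread bump on W2 → (0, 0, 5)
target: VC(H) = (2, 1, 0)

(2, 1, 0)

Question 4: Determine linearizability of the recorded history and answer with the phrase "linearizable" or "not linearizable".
already the first 4 events (up to B's response at time 4) admit no linearization; the first 3 still do
the sole real-time-consistent order of 2 completed operations fails the FIFO queue replay
e.g. A, B: illegal at step 2, since B take() → empty cannot apply there

not linearizable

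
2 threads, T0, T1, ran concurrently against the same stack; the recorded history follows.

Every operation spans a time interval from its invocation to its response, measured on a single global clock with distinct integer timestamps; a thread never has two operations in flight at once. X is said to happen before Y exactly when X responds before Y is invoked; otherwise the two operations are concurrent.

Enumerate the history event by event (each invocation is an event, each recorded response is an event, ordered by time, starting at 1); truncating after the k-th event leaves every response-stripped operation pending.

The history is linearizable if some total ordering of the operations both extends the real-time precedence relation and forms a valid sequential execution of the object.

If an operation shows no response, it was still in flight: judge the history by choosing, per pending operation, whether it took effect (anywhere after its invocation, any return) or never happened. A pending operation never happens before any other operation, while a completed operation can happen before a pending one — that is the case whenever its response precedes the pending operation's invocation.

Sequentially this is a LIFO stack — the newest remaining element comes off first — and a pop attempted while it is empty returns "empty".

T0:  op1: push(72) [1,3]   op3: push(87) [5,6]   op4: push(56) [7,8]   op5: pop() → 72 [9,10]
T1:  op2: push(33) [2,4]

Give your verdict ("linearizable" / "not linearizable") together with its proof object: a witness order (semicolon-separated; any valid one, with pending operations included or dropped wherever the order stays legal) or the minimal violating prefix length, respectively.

already the first 10 events (up to op5's response at time 10) admit no linearization; the first 9 still do
real-time-consistent orders of the 5 completed operations: 2 — all fail the stack replay
take op1, op2, op3, op4, op5: step 5 already fails, because op5 pop() → 72 cannot occur there
take op2, op1, op3, op4, op5: step 5 already fails, because op5 pop() → 72 cannot occur there

not linearizable — minimal violating prefix: 10 events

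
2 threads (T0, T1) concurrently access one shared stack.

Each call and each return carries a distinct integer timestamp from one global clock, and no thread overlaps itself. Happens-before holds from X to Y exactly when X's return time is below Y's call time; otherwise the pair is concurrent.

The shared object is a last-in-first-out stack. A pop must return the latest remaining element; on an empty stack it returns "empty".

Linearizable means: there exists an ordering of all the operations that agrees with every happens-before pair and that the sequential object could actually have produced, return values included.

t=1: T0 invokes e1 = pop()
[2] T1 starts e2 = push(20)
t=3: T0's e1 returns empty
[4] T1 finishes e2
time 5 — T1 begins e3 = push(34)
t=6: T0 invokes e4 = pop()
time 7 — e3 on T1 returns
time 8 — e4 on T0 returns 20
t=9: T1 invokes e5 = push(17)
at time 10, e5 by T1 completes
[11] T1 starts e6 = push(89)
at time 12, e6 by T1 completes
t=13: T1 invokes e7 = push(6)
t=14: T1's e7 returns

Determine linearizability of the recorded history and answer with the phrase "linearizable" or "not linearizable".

linearizable

witness order: e1, e2, e4, e3, e5, e6, e7
after step 1 (e1 pop() → empty): stack <>
after step 2 (e2 push(20)): stack <20>
after step 3 (e4 pop() → 20): stack <>
after step 4 (e3 push(34)): stack <34>
after step 5 (e5 push(17)): stack <34,17>
after step 6 (e6 push(89)): stack <34,17,89>
after step 7 (e7 push(6)): stack <34,17,89,6>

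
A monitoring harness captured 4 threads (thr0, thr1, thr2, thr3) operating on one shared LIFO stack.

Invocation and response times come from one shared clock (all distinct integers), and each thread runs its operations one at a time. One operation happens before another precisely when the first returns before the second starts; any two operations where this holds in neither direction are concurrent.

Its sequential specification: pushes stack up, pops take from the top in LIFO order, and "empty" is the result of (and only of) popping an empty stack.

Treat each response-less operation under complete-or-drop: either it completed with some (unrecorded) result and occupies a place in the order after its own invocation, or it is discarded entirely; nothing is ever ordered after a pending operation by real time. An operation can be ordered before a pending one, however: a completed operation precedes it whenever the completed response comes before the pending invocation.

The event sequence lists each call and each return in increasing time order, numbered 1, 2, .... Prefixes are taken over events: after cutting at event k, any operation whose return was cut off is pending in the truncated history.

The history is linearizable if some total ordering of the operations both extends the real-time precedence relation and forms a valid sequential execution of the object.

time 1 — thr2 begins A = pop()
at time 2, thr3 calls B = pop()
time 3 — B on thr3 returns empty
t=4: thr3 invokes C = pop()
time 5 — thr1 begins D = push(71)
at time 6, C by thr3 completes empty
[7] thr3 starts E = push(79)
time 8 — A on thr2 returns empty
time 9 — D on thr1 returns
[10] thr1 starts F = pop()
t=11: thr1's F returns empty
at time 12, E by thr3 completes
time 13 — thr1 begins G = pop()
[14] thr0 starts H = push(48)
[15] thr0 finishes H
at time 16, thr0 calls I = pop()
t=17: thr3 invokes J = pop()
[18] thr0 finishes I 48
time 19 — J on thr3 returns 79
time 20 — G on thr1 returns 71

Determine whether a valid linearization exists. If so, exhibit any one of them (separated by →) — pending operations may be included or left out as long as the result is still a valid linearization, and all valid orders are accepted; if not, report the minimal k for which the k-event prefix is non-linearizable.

not linearizable — minimal violating prefix: 11 events

cut after 10 events: linearizable; cut after 11 events (F responds, time 11): not linearizable
8 orders of the 5 completed LIFO stack ops respect real time; none is legal
no escape via the 1 pending operation (E): every completion choice fails
sample order A, B, C, D, F (pending dropped) stalls at step 5 — F pop() → empty has no legal effect
sample order A, B, D, C, F (pending dropped) stalls at step 4 — C pop() → empty has no legal effect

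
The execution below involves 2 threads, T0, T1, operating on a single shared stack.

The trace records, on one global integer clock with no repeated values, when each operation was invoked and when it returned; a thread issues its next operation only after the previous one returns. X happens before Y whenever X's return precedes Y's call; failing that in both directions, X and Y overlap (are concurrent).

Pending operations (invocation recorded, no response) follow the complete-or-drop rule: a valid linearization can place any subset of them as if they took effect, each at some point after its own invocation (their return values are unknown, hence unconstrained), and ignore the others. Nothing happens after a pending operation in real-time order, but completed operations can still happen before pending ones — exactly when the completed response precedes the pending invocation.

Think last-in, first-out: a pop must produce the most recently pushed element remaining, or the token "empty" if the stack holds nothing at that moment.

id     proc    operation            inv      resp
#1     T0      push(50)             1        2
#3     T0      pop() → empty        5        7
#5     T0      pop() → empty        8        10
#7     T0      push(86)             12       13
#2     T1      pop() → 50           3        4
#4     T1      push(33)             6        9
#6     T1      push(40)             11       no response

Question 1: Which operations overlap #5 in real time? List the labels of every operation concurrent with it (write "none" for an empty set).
#4

overlap test against #5 [8,10]: concurrent iff the interval meets 8..10
#1 [1,2]: before
#2 [3,4]: before
#3 [5,7]: before
#4 [6,9]: concurrent
#6 [11,…): after
#7 [12,13]: after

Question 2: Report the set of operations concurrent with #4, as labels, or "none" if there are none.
#3, #5

#4 spans [6,9]; an op avoiding the whole window 6..9 is ordered, any other is concurrent
#1 [1,2]: before
#2 [3,4]: before
#3 [5,7]: concurrent
#5 [8,10]: concurrent
#6 [11,…): after
#7 [12,13]: after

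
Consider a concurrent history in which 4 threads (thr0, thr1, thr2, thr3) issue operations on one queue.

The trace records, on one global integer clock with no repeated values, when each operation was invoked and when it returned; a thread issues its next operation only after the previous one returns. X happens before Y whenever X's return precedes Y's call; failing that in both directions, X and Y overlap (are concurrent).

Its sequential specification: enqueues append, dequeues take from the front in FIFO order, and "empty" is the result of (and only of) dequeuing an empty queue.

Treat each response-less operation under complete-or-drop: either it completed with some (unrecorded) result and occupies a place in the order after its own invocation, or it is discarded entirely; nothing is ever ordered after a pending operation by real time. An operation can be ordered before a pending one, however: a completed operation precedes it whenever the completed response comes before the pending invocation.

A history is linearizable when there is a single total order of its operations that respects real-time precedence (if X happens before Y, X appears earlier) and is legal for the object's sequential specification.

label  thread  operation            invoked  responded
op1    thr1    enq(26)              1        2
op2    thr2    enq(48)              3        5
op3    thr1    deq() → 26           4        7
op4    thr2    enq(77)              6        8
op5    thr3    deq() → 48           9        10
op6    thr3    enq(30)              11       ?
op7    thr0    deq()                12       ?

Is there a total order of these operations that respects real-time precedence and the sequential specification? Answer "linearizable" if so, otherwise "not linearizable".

linearizable

one valid linearization: op1, op2, op3, op4, op5
1. op1 enq(26), leaving queue <26>
2. op2 enq(48), leaving queue <26,48>
3. op3 deq() → 26, leaving queue <48>
4. op4 enq(77), leaving queue <48,77>
5. op5 deq() → 48, leaving queue <77>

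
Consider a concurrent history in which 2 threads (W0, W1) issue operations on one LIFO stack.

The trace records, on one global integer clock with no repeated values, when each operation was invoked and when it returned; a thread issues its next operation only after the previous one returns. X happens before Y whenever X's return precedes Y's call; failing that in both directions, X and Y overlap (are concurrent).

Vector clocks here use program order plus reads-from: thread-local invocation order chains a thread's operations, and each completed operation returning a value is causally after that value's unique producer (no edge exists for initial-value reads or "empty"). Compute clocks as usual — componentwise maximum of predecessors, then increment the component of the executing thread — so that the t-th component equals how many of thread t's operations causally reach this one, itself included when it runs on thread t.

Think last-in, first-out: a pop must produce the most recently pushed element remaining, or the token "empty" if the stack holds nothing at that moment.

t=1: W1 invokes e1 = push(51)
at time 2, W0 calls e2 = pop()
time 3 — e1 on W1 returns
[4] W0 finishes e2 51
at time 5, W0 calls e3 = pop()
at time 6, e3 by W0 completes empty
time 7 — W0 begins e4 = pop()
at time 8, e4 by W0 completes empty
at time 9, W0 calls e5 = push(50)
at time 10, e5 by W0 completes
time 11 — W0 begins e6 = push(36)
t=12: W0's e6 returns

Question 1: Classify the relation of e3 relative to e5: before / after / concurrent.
Answer: before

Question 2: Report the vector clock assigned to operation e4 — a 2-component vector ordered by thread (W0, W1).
Answer: (3, 1)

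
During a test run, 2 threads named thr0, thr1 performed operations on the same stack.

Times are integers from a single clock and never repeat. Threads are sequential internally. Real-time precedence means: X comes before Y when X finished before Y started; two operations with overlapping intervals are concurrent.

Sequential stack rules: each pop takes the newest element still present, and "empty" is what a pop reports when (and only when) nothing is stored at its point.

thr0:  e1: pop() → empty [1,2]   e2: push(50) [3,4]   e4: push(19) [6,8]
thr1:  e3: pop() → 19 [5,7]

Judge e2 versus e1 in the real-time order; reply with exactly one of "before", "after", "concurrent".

after

e2 spans [3,4], e1 spans [1,2]
resp(e1)=2 < inv(e2)=3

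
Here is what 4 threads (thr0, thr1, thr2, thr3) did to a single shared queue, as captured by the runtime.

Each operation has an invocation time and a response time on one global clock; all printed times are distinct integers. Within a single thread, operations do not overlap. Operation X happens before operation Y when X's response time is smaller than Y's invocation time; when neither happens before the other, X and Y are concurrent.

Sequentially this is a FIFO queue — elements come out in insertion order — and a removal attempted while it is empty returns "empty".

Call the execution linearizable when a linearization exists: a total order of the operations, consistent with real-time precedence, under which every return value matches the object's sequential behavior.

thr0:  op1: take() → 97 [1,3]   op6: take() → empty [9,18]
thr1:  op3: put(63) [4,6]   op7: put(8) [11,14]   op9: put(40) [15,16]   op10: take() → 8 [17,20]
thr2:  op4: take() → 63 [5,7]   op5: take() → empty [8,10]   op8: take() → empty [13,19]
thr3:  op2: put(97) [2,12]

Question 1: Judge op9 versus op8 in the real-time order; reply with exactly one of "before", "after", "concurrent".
concurrent

op9 spans [15,16], op8 spans [13,19]
the intervals overlap in both directions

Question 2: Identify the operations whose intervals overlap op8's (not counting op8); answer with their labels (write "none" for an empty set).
op10, op6, op7, op9

op8 runs from 13 to 19; window-overlapping ops are concurrent
op1 [1,3]: before
op2 [2,12]: before
op3 [4,6]: before
op4 [5,7]: before
op5 [8,10]: before
op6 [9,18]: concurrent
op7 [11,14]: concurrent
op9 [15,16]: concurrent
op10 [17,20]: concurrent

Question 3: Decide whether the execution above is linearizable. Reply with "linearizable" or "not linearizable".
linearizable

witness order: op2, op1, op3, op4, op5, op6, op8, op7, op9, op10
after step 1 (op2 put(97)): queue <97>
after step 2 (op1 take() → 97): queue <>
after step 3 (op3 put(63)): queue <63>
after step 4 (op4 take() → 63): queue <>
after step 5 (op5 take() → empty): queue <>
after step 6 (op6 take() → empty): queue <>
after step 7 (op8 take() → empty): queue <>
after step 8 (op7 put(8)): queue <8>
after step 9 (op9 put(40)): queue <8,40>
after step 10 (op10 take() → 8): queue <40>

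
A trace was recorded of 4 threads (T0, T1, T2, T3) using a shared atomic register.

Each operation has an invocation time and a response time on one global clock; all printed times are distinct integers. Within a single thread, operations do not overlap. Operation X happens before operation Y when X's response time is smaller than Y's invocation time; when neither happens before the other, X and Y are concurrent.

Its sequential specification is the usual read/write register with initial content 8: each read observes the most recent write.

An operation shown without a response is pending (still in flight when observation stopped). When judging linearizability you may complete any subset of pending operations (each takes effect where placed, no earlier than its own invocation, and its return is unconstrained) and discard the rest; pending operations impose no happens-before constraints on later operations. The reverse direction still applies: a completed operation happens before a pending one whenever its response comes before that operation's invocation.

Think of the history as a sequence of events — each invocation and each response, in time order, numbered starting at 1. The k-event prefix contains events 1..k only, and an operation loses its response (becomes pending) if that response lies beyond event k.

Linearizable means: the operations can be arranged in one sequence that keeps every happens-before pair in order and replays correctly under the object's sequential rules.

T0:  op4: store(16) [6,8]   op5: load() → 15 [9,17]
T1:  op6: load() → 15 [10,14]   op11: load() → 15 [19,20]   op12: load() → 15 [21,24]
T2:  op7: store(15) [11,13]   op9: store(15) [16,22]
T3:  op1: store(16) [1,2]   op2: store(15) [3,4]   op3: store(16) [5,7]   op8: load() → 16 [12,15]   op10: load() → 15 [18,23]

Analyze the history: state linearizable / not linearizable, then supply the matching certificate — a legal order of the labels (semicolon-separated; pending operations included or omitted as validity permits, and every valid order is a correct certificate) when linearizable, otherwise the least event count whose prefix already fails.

linearizable — witness: op1; op2; op3; op4; op8; op7; op5; op6; op9; op10; op11; op12

1. op1 store(16), leaving value 16
2. op2 store(15), leaving value 15
3. op3 store(16), leaving value 16
4. op4 store(16), leaving value 16
5. op8 load() → 16, leaving value 16
6. op7 store(15), leaving value 15
7. op5 load() → 15, leaving value 15
8. op6 load() → 15, leaving value 15
9. op9 store(15), leaving value 15
10. op10 load() → 15, leaving value 15
11. op11 load() → 15, leaving value 15
12. op12 load() → 15, leaving value 15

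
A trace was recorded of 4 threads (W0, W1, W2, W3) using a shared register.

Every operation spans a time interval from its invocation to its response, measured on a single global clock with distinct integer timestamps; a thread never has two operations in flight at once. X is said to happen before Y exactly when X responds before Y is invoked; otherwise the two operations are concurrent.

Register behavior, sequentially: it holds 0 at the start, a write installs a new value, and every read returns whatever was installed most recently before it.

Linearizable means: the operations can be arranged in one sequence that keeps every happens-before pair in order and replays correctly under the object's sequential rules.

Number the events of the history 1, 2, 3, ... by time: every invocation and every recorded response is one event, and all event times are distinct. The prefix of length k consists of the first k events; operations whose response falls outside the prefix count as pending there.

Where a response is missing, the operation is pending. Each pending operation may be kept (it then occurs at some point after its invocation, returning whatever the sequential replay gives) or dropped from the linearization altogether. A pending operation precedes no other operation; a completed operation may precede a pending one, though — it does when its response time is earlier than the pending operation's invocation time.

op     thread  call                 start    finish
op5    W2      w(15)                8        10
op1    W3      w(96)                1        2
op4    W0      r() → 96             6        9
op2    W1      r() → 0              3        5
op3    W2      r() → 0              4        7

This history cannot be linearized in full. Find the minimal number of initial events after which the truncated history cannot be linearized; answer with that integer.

events 1..4 are still linearizable — one witness is op1:
after step 1 (op1 w(96)): value 96
event 5 — op2's response, time 5 — after it, nothing linearizes
completion choices over the 1 pending operation (op3) were checked; none helps
sample order op1, op2 (pending dropped) stalls at step 2 — op2 r() → 0 has no legal effect

5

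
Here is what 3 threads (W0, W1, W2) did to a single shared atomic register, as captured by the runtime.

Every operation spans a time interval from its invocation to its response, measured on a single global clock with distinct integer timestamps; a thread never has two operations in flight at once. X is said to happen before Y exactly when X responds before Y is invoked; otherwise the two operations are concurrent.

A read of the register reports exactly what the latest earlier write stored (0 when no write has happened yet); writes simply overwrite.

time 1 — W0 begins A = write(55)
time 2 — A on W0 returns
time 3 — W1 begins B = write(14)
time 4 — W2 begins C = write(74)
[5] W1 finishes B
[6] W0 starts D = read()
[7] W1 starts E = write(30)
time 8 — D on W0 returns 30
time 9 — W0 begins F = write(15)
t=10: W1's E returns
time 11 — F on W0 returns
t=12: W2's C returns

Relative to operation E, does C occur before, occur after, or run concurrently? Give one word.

concurrent

C spans [4,12], E spans [7,10]
the intervals overlap in both directions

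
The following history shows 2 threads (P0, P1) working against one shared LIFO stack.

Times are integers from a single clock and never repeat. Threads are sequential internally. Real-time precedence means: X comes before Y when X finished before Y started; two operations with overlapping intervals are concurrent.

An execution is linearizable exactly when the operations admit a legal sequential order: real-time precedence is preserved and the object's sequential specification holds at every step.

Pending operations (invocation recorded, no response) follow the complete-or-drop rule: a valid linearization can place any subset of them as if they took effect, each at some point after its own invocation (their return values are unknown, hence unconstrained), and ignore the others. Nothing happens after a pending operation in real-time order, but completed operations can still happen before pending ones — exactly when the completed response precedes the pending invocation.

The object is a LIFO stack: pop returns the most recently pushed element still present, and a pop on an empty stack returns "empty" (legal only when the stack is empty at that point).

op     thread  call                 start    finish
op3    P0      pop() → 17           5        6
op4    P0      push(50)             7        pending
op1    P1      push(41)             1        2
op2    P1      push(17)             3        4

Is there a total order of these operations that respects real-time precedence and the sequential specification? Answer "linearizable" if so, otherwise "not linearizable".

linearizable

witness order: op1, op2, op3
after step 1 (op1 push(41)): stack <41>
after step 2 (op2 push(17)): stack <41,17>
after step 3 (op3 pop() → 17): stack <41>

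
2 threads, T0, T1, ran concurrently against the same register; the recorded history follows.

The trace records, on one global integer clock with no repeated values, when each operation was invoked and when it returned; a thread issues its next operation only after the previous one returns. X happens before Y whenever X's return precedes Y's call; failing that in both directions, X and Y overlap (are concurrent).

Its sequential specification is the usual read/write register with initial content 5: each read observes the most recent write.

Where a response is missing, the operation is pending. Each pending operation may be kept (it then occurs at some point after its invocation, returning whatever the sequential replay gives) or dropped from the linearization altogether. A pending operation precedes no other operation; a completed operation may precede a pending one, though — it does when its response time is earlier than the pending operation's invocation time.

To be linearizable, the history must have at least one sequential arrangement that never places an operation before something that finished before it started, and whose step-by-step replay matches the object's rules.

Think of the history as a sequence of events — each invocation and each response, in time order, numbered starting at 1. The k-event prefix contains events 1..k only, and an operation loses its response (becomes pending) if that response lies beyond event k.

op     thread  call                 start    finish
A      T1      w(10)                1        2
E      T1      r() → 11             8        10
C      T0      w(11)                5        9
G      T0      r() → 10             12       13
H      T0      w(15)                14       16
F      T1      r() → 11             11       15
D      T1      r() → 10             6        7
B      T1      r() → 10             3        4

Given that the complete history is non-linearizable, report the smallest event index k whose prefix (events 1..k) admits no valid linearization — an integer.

one valid order for events 1..12 is A, B, D, C, E:
step 1: A w(10) — value 10
step 2: B r() → 10 — value 10
step 3: D r() → 10 — value 10
step 4: C w(11) — value 11
step 5: E r() → 11 — value 11
adding event 13 (G responds at 13) leaves no legal real-time order
every completion of the 1 pending operation (F) was checked; none linearizes
sample order A, B, C, D, E, G (pending dropped) stalls at step 4 — D r() → 10 has no legal effect
sample order A, B, D, C, E, G (pending dropped) stalls at step 6 — G r() → 10 has no legal effect

13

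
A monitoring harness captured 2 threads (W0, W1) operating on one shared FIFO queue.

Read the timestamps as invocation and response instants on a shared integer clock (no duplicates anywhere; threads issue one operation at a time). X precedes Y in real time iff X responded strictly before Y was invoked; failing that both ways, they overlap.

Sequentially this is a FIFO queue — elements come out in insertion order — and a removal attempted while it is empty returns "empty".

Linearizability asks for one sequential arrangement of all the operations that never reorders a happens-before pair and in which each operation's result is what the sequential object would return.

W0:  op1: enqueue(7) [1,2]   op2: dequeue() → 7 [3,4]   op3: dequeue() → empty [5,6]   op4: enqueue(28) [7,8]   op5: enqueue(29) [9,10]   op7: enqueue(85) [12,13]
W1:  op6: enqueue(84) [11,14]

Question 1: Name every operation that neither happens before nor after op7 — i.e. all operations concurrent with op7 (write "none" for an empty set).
op7 runs from 12 to 13; window-overlapping ops are concurrent
op1 [1,2]: before
op2 [3,4]: before
op3 [5,6]: before
op4 [7,8]: before
op5 [9,10]: before
op6 [11,14]: concurrent

op6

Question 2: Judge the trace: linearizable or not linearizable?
witness order: op1, op2, op3, op4, op5, op6, op7
after step 1 (op1 enqueue(7)): queue <7>
after step 2 (op2 dequeue() → 7): queue <>
after step 3 (op3 dequeue() → empty): queue <>
after step 4 (op4 enqueue(28)): queue <28>
after step 5 (op5 enqueue(29)): queue <28,29>
after step 6 (op6 enqueue(84)): queue <28,29,84>
after step 7 (op7 enqueue(85)): queue <28,29,84,85>

linearizable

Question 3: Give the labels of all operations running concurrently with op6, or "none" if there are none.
overlap test against op6 [11,14]: concurrent iff the interval meets 11..14
op1 [1,2]: before
op2 [3,4]: before
op3 [5,6]: before
op4 [7,8]: before
op5 [9,10]: before
op7 [12,13]: concurrent

op7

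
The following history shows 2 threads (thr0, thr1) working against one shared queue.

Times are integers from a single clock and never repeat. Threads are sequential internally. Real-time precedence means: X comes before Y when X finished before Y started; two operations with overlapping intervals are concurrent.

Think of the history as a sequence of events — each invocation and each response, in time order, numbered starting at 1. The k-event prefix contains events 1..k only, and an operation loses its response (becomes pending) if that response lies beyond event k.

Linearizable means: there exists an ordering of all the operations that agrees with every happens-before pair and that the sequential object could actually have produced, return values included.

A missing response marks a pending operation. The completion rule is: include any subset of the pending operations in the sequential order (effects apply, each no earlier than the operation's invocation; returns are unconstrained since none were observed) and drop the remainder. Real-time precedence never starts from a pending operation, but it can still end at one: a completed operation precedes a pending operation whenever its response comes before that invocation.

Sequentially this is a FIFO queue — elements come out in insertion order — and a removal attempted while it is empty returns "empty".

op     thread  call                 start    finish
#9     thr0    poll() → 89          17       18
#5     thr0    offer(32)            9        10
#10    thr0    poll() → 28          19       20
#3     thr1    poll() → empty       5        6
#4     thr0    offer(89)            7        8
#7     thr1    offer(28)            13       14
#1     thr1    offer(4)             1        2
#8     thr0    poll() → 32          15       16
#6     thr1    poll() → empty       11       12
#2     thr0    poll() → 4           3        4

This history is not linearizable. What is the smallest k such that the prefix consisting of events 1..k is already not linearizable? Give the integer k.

12

one valid order for events 1..11 is #1, #2, #3, #4, #5:
1. #1 offer(4), leaving queue <4>
2. #2 poll() → 4, leaving queue <>
3. #3 poll() → empty, leaving queue <>
4. #4 offer(89), leaving queue <89>
5. #5 offer(32), leaving queue <89,32>
include event 12 — #6 responding at 12 — and every candidate order breaks
take #1, #2, #3, #4, #5, #6: step 6 already fails, because #6 poll() → empty cannot occur there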